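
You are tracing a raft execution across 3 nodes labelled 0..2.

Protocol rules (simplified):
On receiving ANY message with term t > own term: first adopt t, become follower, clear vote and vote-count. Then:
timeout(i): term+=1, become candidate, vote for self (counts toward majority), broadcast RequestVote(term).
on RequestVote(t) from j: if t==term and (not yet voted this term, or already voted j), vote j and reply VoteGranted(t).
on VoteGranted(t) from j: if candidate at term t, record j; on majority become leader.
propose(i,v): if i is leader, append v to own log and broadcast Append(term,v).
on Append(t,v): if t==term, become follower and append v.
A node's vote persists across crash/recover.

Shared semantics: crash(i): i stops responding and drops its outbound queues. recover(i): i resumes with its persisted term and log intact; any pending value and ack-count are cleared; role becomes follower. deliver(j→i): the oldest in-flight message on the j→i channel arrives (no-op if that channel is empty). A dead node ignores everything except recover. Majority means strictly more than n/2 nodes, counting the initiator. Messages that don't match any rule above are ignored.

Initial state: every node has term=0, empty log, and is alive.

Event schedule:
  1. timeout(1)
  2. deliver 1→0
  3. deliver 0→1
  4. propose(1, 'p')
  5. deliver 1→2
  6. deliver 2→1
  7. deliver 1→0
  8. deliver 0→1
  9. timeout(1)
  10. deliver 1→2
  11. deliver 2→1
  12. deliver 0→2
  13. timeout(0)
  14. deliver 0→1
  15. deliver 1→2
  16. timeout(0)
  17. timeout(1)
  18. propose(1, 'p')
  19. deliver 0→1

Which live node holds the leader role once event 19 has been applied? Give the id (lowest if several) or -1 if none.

-1

e1 timeout(1): 1[cand,t=1,-]
e2 deliver 1→0: 0[foll,t=1,-]
e3 deliver 0→1: 1[lead,t=1,-]
e4 propose(1,'p'): 1[lead,t=1,p]
e5 deliver 1→2: 2[foll,t=1,-]
e6 deliver 2→1: ·
e7 deliver 1→0: 0[foll,t=1,p]
e8 deliver 0→1: ·
e9 timeout(1): 1[cand,t=2,p]
e10 deliver 1→2: 2[foll,t=1,p]
e11 deliver 2→1: ·
e12 deliver 0→2: ·
e13 timeout(0): 0[cand,t=2,p]
e14 deliver 0→1: ·
e15 deliver 1→2: 2[foll,t=2,p]
e16 timeout(0): 0[cand,t=3,p]
e17 timeout(1): 1[cand,t=3,p]
e18 propose(1,'p'): ·
e19 deliver 0→1: ·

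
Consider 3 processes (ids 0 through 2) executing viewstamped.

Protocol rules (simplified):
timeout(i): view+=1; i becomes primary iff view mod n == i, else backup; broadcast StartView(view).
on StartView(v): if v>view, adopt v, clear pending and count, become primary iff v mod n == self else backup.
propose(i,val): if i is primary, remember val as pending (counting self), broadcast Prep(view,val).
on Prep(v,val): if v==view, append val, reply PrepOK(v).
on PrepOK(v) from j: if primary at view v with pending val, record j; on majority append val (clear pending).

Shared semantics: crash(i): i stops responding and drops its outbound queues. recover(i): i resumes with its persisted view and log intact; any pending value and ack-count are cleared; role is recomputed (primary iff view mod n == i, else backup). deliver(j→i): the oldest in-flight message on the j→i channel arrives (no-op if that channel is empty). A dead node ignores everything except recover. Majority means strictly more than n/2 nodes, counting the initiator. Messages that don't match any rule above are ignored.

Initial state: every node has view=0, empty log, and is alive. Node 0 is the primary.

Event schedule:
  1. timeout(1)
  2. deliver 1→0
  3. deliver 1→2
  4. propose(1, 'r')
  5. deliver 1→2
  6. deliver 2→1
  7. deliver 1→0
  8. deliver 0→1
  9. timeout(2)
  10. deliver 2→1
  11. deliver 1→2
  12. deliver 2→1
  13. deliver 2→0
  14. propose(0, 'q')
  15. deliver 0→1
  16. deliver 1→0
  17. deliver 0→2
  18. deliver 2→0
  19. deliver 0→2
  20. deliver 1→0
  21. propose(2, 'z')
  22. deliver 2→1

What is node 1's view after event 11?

2

after 1 — timeout(1): n1:prim/v1/[-]
after 2 — deliver 1→0: n0:back/v1/[-]
after 3 — deliver 1→2: n2:back/v1/[-]
after 4 — propose(1,'r'): ·
after 5 — deliver 1→2: n2:back/v1/[r]
after 6 — deliver 2→1: n1:prim/v1/[r]
after 7 — deliver 1→0: n0:back/v1/[r]
after 8 — deliver 0→1: ·
after 9 — timeout(2): n2:prim/v2/[r]
after 10 — deliver 2→1: n1:back/v2/[r]
after 11 — deliver 1→2: ·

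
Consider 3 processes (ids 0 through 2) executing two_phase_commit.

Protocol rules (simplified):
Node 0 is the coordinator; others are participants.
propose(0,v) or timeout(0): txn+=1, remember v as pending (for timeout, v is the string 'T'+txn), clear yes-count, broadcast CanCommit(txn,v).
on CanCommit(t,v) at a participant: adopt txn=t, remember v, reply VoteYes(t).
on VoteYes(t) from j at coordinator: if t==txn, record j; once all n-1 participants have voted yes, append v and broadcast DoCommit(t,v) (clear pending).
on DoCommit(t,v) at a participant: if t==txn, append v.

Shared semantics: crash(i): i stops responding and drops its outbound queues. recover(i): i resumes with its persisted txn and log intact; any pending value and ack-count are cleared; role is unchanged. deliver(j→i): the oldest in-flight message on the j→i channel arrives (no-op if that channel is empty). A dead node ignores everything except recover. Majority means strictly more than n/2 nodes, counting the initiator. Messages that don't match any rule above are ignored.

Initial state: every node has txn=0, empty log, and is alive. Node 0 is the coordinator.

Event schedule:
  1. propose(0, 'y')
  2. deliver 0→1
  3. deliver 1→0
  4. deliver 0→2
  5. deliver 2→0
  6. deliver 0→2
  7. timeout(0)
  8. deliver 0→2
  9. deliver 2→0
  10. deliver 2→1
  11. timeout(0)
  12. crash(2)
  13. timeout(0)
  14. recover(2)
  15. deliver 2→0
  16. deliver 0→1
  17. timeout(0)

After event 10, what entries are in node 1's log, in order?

empty

[1] propose(0,'y') → N0(coor t1 [-])
[2] deliver 0→1 → N1(part t1 [-])
[3] deliver 1→0 → ∅
[4] deliver 0→2 → N2(part t1 [-])
[5] deliver 2→0 → N0(coor t1 [y])
[6] deliver 0→2 → N2(part t1 [y])
[7] timeout(0) → N0(coor t2 [y])
[8] deliver 0→2 → N2(part t2 [y])
[9] deliver 2→0 → ∅
[10] deliver 2→1 → ∅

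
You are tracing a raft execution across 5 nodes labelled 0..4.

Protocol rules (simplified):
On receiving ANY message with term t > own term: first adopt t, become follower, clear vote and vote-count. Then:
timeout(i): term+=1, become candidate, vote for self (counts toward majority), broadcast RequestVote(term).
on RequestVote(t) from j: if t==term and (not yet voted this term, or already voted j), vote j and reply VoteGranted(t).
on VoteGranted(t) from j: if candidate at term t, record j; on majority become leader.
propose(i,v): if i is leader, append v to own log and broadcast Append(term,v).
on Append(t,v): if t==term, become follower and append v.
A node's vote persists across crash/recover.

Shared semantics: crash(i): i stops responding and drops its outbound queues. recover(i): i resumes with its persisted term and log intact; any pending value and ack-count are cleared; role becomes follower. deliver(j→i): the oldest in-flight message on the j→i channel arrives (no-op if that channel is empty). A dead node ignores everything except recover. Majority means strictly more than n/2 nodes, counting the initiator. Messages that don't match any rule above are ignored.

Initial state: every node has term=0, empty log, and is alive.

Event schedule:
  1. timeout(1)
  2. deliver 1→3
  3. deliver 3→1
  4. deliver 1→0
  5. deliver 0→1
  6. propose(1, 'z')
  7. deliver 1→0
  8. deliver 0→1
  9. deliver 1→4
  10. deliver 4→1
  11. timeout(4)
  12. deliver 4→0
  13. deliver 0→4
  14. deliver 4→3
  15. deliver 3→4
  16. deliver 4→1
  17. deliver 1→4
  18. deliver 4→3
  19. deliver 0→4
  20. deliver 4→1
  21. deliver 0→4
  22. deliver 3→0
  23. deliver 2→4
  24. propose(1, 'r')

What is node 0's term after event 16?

2

step 1 timeout(1): 1={cand,t=1,log=-}
step 2 deliver 1→3: 3={foll,t=1,log=-}
step 3 deliver 3→1: —
step 4 deliver 1→0: 0={foll,t=1,log=-}
step 5 deliver 0→1: 1={lead,t=1,log=-}
step 6 propose(1,'z'): 1={lead,t=1,log=z}
step 7 deliver 1→0: 0={foll,t=1,log=z}
step 8 deliver 0→1: —
step 9 deliver 1→4: 4={foll,t=1,log=-}
step 10 deliver 4→1: —
step 11 timeout(4): 4={cand,t=2,log=-}
step 12 deliver 4→0: 0={foll,t=2,log=z}
step 13 deliver 0→4: —
step 14 deliver 4→3: 3={foll,t=2,log=-}
step 15 deliver 3→4: 4={lead,t=2,log=-}
step 16 deliver 4→1: 1={foll,t=2,log=z}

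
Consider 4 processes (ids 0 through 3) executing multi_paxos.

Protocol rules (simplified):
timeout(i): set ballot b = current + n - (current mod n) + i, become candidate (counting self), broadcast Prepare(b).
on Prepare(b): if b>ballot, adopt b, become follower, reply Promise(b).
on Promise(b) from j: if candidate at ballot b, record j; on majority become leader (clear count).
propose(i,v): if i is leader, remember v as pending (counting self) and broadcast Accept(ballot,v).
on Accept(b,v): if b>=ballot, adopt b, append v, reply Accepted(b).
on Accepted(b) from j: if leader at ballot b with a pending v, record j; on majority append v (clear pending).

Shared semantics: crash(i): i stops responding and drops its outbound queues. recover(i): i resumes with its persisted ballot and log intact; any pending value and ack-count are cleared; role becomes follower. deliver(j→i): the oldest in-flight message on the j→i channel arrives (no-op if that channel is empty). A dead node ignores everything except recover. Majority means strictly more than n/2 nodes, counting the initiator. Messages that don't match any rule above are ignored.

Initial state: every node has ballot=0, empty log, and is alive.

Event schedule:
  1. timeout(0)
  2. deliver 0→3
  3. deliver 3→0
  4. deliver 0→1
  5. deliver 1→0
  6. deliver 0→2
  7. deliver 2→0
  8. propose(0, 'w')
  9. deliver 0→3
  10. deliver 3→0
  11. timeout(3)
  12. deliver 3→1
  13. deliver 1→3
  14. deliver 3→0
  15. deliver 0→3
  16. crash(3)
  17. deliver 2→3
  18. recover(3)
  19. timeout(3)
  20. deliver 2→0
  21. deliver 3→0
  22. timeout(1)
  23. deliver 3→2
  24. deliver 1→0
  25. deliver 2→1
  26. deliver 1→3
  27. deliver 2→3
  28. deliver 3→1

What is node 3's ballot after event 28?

15

step 1 timeout(0): 0={cand,b=4,log=-}
step 2 deliver 0→3: 3={foll,b=4,log=-}
step 3 deliver 3→0: —
step 4 deliver 0→1: 1={foll,b=4,log=-}
step 5 deliver 1→0: 0={lead,b=4,log=-}
step 6 deliver 0→2: 2={foll,b=4,log=-}
step 7 deliver 2→0: —
step 8 propose(0,'w'): —
step 9 deliver 0→3: 3={foll,b=4,log=w}
step 10 deliver 3→0: —
step 11 timeout(3): 3={cand,b=11,log=w}
step 12 deliver 3→1: 1={foll,b=11,log=-}
step 13 deliver 1→3: —
step 14 deliver 3→0: 0={foll,b=11,log=-}
step 15 deliver 0→3: 3={lead,b=11,log=w}
step 16 crash(3): 3={✗lead,b=11,log=w}
step 17 deliver 2→3: —
step 18 recover(3): 3={foll,b=11,log=w}
step 19 timeout(3): 3={cand,b=15,log=w}
step 20 deliver 2→0: —
step 21 deliver 3→0: 0={foll,b=15,log=-}
step 22 timeout(1): 1={cand,b=13,log=-}
step 23 deliver 3→2: 2={foll,b=15,log=-}
step 24 deliver 1→0: —
step 25 deliver 2→1: —
step 26 deliver 1→3: —
step 27 deliver 2→3: —
step 28 deliver 3→1: 1={foll,b=15,log=-}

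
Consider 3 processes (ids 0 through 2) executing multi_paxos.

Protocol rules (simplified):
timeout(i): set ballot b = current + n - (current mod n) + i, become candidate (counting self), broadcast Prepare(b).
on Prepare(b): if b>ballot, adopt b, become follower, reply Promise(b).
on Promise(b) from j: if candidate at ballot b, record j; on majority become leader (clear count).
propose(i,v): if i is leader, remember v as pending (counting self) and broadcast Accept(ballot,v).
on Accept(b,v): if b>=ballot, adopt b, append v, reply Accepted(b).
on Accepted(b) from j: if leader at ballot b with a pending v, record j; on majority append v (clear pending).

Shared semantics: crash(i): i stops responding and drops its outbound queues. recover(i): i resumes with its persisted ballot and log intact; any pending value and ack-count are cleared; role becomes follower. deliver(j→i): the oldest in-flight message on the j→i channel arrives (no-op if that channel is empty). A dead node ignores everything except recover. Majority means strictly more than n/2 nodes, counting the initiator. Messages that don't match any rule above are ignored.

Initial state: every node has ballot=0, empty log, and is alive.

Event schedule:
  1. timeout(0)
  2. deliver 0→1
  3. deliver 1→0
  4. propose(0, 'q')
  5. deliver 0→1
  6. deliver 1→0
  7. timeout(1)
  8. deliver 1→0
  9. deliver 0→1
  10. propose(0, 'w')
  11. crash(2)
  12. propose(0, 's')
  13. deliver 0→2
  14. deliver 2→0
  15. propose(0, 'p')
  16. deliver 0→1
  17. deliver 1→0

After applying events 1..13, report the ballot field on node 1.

1. timeout(0):  <0:cand b3 ->
2. deliver 0→1:  <1:foll b3 ->
3. deliver 1→0:  <0:lead b3 ->
4. propose(0,'q'):  nop
5. deliver 0→1:  <1:foll b3 q>
6. deliver 1→0:  <0:lead b3 q>
7. timeout(1):  <1:cand b7 q>
8. deliver 1→0:  <0:foll b7 q>
9. deliver 0→1:  <1:lead b7 q>
10. propose(0,'w'):  nop
11. crash(2):  <2:✗foll b0 ->
12. propose(0,'s'):  nop
13. deliver 0→2:  nop

7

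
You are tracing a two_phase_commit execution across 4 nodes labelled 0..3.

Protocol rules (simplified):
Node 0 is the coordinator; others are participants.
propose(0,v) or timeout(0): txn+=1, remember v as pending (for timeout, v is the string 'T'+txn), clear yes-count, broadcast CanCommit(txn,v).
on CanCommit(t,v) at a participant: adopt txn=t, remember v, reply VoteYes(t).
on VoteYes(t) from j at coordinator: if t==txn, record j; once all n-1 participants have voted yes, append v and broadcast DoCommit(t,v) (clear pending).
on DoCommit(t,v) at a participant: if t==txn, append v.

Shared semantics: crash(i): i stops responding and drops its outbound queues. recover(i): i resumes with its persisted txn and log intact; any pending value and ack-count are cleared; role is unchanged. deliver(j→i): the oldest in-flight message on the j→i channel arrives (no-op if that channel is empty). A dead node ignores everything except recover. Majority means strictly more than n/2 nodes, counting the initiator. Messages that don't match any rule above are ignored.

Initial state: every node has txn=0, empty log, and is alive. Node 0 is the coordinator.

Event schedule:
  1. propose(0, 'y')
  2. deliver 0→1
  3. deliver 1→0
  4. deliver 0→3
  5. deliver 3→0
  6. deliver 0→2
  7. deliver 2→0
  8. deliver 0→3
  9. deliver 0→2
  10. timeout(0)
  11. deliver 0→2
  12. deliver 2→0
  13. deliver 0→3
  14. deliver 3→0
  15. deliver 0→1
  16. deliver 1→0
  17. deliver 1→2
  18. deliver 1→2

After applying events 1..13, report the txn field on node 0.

e1 propose(0,'y'): 0[coor,t=1,-]
e2 deliver 0→1: 1[part,t=1,-]
e3 deliver 1→0: ·
e4 deliver 0→3: 3[part,t=1,-]
e5 deliver 3→0: ·
e6 deliver 0→2: 2[part,t=1,-]
e7 deliver 2→0: 0[coor,t=1,y]
e8 deliver 0→3: 3[part,t=1,y]
e9 deliver 0→2: 2[part,t=1,y]
e10 timeout(0): 0[coor,t=2,y]
e11 deliver 0→2: 2[part,t=2,y]
e12 deliver 2→0: ·
e13 deliver 0→3: 3[part,t=2,y]

2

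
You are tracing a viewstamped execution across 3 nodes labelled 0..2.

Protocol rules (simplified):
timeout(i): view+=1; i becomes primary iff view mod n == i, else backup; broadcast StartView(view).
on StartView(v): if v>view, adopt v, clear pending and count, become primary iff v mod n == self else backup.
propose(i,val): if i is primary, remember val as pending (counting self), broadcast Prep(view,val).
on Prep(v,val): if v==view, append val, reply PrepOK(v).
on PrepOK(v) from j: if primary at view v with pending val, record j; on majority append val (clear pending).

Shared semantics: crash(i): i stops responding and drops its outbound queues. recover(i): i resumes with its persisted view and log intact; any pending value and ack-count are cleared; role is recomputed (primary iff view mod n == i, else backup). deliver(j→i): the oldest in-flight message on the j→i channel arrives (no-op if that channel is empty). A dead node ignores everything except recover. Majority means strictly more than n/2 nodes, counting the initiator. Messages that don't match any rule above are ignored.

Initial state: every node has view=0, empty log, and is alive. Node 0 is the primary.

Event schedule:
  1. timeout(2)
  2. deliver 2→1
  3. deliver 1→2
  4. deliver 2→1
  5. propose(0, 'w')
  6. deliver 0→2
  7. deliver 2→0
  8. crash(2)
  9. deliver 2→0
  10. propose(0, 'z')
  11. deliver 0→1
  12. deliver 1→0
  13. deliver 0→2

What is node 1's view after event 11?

1

1. timeout(2):  <2:back v1 ->
2. deliver 2→1:  <1:prim v1 ->
3. deliver 1→2:  nop
4. deliver 2→1:  nop
5. propose(0,'w'):  nop
6. deliver 0→2:  nop
7. deliver 2→0:  <0:back v1 ->
8. crash(2):  <2:✗back v1 ->
9. deliver 2→0:  nop
10. propose(0,'z'):  nop
11. deliver 0→1:  nop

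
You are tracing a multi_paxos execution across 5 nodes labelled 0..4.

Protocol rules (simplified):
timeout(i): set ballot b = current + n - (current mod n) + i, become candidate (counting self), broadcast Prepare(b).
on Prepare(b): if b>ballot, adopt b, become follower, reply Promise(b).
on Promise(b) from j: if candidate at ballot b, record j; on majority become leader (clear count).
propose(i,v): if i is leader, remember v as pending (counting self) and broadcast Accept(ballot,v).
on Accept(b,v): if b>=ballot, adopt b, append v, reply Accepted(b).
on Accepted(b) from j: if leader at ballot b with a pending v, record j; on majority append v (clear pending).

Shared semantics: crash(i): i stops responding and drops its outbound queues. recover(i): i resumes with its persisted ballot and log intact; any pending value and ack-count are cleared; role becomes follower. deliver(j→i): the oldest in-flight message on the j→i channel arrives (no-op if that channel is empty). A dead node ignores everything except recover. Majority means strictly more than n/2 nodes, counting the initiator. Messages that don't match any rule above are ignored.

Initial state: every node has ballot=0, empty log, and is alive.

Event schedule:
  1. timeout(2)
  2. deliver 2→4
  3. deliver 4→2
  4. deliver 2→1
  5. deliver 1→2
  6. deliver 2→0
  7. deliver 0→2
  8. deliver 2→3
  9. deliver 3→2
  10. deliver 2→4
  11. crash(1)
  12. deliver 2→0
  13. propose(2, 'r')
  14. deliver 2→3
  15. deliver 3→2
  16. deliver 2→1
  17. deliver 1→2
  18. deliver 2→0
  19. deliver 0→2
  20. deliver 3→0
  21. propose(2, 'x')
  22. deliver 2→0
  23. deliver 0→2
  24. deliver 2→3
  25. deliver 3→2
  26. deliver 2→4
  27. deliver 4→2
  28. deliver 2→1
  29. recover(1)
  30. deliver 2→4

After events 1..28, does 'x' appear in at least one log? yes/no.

e1 timeout(2): 2[cand,b=7,-]
e2 deliver 2→4: 4[foll,b=7,-]
e3 deliver 4→2: ·
e4 deliver 2→1: 1[foll,b=7,-]
e5 deliver 1→2: 2[lead,b=7,-]
e6 deliver 2→0: 0[foll,b=7,-]
e7 deliver 0→2: ·
e8 deliver 2→3: 3[foll,b=7,-]
e9 deliver 3→2: ·
e10 deliver 2→4: ·
e11 crash(1): 1[✗foll,b=7,-]
e12 deliver 2→0: ·
e13 propose(2,'r'): ·
e14 deliver 2→3: 3[foll,b=7,r]
e15 deliver 3→2: ·
e16 deliver 2→1: ·
e17 deliver 1→2: ·
e18 deliver 2→0: 0[foll,b=7,r]
e19 deliver 0→2: 2[lead,b=7,r]
e20 deliver 3→0: ·
e21 propose(2,'x'): ·
e22 deliver 2→0: 0[foll,b=7,r,x]
e23 deliver 0→2: ·
e24 deliver 2→3: 3[foll,b=7,r,x]
e25 deliver 3→2: 2[lead,b=7,r,x]
e26 deliver 2→4: 4[foll,b=7,r]
e27 deliver 4→2: ·
e28 deliver 2→1: ·

yes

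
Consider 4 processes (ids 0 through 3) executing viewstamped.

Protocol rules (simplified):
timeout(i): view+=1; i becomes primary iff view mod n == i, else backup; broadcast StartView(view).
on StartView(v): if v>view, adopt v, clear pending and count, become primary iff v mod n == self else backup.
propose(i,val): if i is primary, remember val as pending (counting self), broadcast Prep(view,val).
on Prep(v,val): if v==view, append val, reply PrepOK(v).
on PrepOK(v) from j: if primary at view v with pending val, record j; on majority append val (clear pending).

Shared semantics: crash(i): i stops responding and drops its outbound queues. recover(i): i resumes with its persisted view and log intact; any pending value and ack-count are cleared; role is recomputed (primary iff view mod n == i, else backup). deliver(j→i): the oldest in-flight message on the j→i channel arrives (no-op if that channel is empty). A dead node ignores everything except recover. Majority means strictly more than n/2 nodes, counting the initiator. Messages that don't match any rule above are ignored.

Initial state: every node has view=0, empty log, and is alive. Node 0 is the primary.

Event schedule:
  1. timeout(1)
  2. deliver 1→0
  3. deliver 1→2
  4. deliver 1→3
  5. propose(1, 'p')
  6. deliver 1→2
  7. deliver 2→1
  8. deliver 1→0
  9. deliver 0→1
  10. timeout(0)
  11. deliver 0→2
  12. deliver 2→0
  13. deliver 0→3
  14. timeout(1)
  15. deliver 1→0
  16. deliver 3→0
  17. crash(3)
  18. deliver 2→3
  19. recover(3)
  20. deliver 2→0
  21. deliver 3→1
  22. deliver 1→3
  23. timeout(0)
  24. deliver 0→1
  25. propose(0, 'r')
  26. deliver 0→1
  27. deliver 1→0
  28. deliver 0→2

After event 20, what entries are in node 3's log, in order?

e1 timeout(1): 1[prim,v=1,-]
e2 deliver 1→0: 0[back,v=1,-]
e3 deliver 1→2: 2[back,v=1,-]
e4 deliver 1→3: 3[back,v=1,-]
e5 propose(1,'p'): ·
e6 deliver 1→2: 2[back,v=1,p]
e7 deliver 2→1: ·
e8 deliver 1→0: 0[back,v=1,p]
e9 deliver 0→1: 1[prim,v=1,p]
e10 timeout(0): 0[back,v=2,p]
e11 deliver 0→2: 2[prim,v=2,p]
e12 deliver 2→0: ·
e13 deliver 0→3: 3[back,v=2,-]
e14 timeout(1): 1[back,v=2,p]
e15 deliver 1→0: ·
e16 deliver 3→0: ·
e17 crash(3): 3[✗back,v=2,-]
e18 deliver 2→3: ·
e19 recover(3): 3[back,v=2,-]
e20 deliver 2→0: ·

empty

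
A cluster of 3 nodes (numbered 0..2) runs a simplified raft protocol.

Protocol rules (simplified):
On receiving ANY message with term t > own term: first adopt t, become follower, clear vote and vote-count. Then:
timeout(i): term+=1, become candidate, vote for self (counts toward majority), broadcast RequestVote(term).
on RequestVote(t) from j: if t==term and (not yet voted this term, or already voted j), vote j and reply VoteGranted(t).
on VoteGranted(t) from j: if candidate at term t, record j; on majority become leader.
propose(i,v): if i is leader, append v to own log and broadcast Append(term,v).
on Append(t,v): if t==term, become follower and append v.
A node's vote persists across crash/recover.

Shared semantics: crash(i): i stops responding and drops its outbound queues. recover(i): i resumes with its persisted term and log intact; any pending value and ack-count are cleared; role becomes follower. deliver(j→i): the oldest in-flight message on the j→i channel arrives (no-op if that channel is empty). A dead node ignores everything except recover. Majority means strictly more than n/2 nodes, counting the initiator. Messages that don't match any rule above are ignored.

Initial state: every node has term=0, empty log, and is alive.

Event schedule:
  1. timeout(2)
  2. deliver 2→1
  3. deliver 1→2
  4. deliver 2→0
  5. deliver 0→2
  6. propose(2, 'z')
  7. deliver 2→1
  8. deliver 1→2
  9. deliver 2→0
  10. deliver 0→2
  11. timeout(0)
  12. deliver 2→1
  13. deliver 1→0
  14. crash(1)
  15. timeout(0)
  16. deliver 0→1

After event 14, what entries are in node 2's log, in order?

z

step 1 timeout(2): 2={cand,t=1,log=-}
step 2 deliver 2→1: 1={foll,t=1,log=-}
step 3 deliver 1→2: 2={lead,t=1,log=-}
step 4 deliver 2→0: 0={foll,t=1,log=-}
step 5 deliver 0→2: —
step 6 propose(2,'z'): 2={lead,t=1,log=z}
step 7 deliver 2→1: 1={foll,t=1,log=z}
step 8 deliver 1→2: —
step 9 deliver 2→0: 0={foll,t=1,log=z}
step 10 deliver 0→2: —
step 11 timeout(0): 0={cand,t=2,log=z}
step 12 deliver 2→1: —
step 13 deliver 1→0: —
step 14 crash(1): 1={✗foll,t=1,log=z}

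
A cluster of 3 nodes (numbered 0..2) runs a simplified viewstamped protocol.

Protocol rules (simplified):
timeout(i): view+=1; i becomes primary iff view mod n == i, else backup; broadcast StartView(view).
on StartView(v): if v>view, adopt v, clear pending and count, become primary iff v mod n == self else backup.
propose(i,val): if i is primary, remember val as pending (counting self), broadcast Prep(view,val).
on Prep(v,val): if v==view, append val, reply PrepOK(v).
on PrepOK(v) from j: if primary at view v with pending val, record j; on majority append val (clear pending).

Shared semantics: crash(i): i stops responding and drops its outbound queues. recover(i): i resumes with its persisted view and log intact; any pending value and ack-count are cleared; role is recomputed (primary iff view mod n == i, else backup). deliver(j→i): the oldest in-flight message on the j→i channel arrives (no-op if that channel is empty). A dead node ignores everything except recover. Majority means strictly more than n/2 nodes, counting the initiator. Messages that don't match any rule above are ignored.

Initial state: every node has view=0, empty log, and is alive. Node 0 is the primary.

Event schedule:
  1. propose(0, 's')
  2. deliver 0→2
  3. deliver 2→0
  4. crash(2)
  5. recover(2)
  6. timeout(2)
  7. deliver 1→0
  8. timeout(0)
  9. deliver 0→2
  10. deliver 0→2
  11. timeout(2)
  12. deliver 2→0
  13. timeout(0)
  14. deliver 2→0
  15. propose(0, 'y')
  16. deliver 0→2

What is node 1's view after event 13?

1. propose(0,'s'):  nop
2. deliver 0→2:  <2:back v0 s>
3. deliver 2→0:  <0:prim v0 s>
4. crash(2):  <2:✗back v0 s>
5. recover(2):  <2:back v0 s>
6. timeout(2):  <2:back v1 s>
7. deliver 1→0:  nop
8. timeout(0):  <0:back v1 s>
9. deliver 0→2:  nop
10. deliver 0→2:  nop
11. timeout(2):  <2:prim v2 s>
12. deliver 2→0:  nop
13. timeout(0):  <0:back v2 s>

0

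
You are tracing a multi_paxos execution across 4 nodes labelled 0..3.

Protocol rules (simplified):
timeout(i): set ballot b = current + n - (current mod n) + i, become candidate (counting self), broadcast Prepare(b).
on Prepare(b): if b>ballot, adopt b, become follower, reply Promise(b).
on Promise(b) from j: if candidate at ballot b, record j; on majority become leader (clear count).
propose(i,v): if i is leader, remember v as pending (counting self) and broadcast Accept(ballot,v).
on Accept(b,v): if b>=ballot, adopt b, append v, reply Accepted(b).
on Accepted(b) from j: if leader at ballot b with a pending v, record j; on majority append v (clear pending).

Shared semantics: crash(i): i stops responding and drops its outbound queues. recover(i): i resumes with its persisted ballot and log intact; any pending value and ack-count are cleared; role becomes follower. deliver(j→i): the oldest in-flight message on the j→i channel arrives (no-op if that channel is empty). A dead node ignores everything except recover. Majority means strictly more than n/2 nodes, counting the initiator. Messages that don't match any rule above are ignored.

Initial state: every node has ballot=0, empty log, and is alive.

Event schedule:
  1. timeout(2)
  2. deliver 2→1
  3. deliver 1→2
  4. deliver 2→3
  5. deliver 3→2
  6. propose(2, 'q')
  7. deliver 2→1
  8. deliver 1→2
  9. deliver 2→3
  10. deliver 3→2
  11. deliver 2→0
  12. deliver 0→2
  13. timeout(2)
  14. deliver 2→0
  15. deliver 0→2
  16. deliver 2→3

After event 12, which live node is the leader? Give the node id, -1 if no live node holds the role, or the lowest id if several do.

2

after 1 — timeout(2): n2:cand/b6/[-]
after 2 — deliver 2→1: n1:foll/b6/[-]
after 3 — deliver 1→2: ·
after 4 — deliver 2→3: n3:foll/b6/[-]
after 5 — deliver 3→2: n2:lead/b6/[-]
after 6 — propose(2,'q'): ·
after 7 — deliver 2→1: n1:foll/b6/[q]
after 8 — deliver 1→2: ·
after 9 — deliver 2→3: n3:foll/b6/[q]
after 10 — deliver 3→2: n2:lead/b6/[q]
after 11 — deliver 2→0: n0:foll/b6/[-]
after 12 — deliver 0→2: ·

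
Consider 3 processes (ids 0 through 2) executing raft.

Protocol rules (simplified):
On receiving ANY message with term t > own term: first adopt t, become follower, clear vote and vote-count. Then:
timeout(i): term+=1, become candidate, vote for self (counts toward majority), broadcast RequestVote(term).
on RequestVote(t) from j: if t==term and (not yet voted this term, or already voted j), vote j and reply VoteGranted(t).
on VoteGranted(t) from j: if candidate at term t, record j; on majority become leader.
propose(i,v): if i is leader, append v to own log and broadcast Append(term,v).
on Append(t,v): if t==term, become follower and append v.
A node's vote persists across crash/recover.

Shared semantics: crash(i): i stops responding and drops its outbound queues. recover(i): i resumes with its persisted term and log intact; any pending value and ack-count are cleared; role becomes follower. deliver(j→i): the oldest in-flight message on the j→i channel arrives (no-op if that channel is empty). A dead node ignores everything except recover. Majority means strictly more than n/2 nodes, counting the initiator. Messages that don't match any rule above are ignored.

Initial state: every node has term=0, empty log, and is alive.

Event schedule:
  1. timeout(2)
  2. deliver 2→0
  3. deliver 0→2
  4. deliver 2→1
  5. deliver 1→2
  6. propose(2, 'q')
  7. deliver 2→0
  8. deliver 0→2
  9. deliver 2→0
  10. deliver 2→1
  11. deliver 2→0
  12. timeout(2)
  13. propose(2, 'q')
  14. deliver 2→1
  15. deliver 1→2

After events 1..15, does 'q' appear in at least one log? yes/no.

yes

[1] timeout(2) → N2(cand t1 [-])
[2] deliver 2→0 → N0(foll t1 [-])
[3] deliver 0→2 → N2(lead t1 [-])
[4] deliver 2→1 → N1(foll t1 [-])
[5] deliver 1→2 → ∅
[6] propose(2,'q') → N2(lead t1 [q])
[7] deliver 2→0 → N0(foll t1 [q])
[8] deliver 0→2 → ∅
[9] deliver 2→0 → ∅
[10] deliver 2→1 → N1(foll t1 [q])
[11] deliver 2→0 → ∅
[12] timeout(2) → N2(cand t2 [q])
[13] propose(2,'q') → ∅
[14] deliver 2→1 → N1(foll t2 [q])
[15] deliver 1→2 → N2(lead t2 [q])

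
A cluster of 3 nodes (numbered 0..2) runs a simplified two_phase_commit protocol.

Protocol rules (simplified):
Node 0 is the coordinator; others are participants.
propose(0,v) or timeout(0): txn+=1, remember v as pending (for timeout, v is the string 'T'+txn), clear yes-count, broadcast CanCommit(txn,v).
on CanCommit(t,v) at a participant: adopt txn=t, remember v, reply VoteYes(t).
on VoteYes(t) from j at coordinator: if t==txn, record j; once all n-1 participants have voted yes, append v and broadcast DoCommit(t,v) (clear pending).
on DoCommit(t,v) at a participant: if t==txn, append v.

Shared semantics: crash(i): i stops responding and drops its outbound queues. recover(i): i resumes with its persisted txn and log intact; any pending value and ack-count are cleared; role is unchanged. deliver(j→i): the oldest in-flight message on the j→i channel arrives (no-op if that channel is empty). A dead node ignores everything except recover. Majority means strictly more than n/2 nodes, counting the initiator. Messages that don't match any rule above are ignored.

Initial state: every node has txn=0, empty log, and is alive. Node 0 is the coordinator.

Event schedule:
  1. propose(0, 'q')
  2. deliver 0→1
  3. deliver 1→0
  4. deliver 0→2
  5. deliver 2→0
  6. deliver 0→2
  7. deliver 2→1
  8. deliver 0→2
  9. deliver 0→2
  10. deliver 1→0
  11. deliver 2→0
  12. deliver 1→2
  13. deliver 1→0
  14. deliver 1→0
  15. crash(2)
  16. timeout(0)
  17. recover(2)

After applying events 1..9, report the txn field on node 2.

1

[1] propose(0,'q') → N0(coor t1 [-])
[2] deliver 0→1 → N1(part t1 [-])
[3] deliver 1→0 → ∅
[4] deliver 0→2 → N2(part t1 [-])
[5] deliver 2→0 → N0(coor t1 [q])
[6] deliver 0→2 → N2(part t1 [q])
[7] deliver 2→1 → ∅
[8] deliver 0→2 → ∅
[9] deliver 0→2 → ∅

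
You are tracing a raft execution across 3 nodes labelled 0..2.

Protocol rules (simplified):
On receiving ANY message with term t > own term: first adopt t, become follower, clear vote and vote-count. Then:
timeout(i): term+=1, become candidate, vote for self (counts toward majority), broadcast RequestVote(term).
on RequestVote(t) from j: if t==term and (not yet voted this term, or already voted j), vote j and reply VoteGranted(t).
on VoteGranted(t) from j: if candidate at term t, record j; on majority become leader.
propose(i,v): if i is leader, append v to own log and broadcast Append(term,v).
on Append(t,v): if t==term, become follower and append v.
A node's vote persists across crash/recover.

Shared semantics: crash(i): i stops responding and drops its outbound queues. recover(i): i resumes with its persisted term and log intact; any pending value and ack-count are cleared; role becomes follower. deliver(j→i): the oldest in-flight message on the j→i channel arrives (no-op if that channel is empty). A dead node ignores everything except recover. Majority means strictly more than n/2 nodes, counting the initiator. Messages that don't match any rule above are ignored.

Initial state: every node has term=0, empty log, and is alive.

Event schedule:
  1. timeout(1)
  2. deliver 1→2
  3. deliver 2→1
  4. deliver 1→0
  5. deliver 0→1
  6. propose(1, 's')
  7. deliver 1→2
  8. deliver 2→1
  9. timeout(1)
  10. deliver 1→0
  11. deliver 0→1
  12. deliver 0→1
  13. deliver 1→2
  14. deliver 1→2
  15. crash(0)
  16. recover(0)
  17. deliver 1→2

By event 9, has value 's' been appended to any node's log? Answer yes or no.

[1] timeout(1) → N1(cand t1 [-])
[2] deliver 1→2 → N2(foll t1 [-])
[3] deliver 2→1 → N1(lead t1 [-])
[4] deliver 1→0 → N0(foll t1 [-])
[5] deliver 0→1 → ∅
[6] propose(1,'s') → N1(lead t1 [s])
[7] deliver 1→2 → N2(foll t1 [s])
[8] deliver 2→1 → ∅
[9] timeout(1) → N1(cand t2 [s])

yes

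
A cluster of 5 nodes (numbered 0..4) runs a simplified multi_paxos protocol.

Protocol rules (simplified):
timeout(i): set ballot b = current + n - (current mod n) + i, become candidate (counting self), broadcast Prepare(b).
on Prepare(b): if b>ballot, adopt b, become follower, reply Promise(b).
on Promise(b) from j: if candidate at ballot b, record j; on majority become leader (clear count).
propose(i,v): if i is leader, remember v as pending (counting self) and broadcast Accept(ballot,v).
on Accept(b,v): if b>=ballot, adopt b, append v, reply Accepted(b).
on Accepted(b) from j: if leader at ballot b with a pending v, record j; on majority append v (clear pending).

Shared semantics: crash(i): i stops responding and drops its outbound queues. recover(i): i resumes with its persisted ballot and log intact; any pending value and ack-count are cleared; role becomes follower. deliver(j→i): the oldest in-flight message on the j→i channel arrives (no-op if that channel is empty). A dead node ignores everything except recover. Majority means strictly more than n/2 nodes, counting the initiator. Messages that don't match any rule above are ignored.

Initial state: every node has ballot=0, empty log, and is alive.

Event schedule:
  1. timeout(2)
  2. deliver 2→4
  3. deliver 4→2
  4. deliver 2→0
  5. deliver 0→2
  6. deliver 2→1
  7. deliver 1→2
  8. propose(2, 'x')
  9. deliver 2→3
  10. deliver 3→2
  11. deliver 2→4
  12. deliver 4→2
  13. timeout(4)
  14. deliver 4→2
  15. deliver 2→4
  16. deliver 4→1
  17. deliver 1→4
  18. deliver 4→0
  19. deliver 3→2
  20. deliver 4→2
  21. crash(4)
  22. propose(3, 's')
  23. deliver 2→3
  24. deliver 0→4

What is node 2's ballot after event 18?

14

step 1 timeout(2): 2={cand,b=7,log=-}
step 2 deliver 2→4: 4={foll,b=7,log=-}
step 3 deliver 4→2: —
step 4 deliver 2→0: 0={foll,b=7,log=-}
step 5 deliver 0→2: 2={lead,b=7,log=-}
step 6 deliver 2→1: 1={foll,b=7,log=-}
step 7 deliver 1→2: —
step 8 propose(2,'x'): —
step 9 deliver 2→3: 3={foll,b=7,log=-}
step 10 deliver 3→2: —
step 11 deliver 2→4: 4={foll,b=7,log=x}
step 12 deliver 4→2: —
step 13 timeout(4): 4={cand,b=14,log=x}
step 14 deliver 4→2: 2={foll,b=14,log=-}
step 15 deliver 2→4: —
step 16 deliver 4→1: 1={foll,b=14,log=-}
step 17 deliver 1→4: 4={lead,b=14,log=x}
step 18 deliver 4→0: 0={foll,b=14,log=-}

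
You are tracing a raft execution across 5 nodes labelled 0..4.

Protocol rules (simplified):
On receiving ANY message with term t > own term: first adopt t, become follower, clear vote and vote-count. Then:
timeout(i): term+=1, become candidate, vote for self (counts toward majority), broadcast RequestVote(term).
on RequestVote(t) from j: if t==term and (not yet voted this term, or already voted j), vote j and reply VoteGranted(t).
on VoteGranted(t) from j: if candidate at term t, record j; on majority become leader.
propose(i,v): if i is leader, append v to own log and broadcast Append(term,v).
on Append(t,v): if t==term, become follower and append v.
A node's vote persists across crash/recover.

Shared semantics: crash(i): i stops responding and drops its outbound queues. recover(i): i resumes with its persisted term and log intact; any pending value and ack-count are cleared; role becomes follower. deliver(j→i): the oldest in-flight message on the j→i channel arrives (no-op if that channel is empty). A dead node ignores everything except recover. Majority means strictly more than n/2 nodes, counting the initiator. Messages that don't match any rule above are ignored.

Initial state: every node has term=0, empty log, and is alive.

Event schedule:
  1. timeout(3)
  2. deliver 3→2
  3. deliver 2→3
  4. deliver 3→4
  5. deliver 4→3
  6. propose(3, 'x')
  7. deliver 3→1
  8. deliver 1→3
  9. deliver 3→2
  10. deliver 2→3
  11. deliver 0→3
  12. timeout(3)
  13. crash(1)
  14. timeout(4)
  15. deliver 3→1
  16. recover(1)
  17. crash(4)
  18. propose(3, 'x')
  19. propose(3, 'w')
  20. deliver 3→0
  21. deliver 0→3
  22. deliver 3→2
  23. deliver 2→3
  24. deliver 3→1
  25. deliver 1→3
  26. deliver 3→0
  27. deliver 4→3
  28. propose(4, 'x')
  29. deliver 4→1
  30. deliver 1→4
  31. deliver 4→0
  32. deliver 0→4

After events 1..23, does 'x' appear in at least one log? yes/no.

[1] timeout(3) → N3(cand t1 [-])
[2] deliver 3→2 → N2(foll t1 [-])
[3] deliver 2→3 → ∅
[4] deliver 3→4 → N4(foll t1 [-])
[5] deliver 4→3 → N3(lead t1 [-])
[6] propose(3,'x') → N3(lead t1 [x])
[7] deliver 3→1 → N1(foll t1 [-])
[8] deliver 1→3 → ∅
[9] deliver 3→2 → N2(foll t1 [x])
[10] deliver 2→3 → ∅
[11] deliver 0→3 → ∅
[12] timeout(3) → N3(cand t2 [x])
[13] crash(1) → N1(✗foll t1 [-])
[14] timeout(4) → N4(cand t2 [-])
[15] deliver 3→1 → ∅
[16] recover(1) → N1(foll t1 [-])
[17] crash(4) → N4(✗cand t2 [-])
[18] propose(3,'x') → ∅
[19] propose(3,'w') → ∅
[20] deliver 3→0 → N0(foll t1 [-])
[21] deliver 0→3 → ∅
[22] deliver 3→2 → N2(foll t2 [x])
[23] deliver 2→3 → ∅

yes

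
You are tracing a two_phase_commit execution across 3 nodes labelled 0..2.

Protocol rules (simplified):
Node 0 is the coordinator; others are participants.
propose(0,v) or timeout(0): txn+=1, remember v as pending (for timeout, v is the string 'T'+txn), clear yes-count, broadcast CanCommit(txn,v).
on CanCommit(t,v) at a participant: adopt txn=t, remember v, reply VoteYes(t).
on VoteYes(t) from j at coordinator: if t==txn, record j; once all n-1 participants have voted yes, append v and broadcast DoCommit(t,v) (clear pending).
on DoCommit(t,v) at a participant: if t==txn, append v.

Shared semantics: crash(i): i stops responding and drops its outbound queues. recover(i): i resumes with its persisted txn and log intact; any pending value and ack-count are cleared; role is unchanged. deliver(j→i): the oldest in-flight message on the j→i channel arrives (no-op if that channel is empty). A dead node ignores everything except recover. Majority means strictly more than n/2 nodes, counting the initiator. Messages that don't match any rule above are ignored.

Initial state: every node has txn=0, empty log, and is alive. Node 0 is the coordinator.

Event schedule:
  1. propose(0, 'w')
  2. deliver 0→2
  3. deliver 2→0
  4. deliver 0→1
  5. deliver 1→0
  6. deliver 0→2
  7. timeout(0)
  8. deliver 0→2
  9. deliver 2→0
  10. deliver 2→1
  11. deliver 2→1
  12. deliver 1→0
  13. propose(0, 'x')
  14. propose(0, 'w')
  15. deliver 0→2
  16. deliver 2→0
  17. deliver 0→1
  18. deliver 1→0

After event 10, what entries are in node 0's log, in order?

step 1 propose(0,'w'): 0={coor,t=1,log=-}
step 2 deliver 0→2: 2={part,t=1,log=-}
step 3 deliver 2→0: —
step 4 deliver 0→1: 1={part,t=1,log=-}
step 5 deliver 1→0: 0={coor,t=1,log=w}
step 6 deliver 0→2: 2={part,t=1,log=w}
step 7 timeout(0): 0={coor,t=2,log=w}
step 8 deliver 0→2: 2={part,t=2,log=w}
step 9 deliver 2→0: —
step 10 deliver 2→1: —

w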